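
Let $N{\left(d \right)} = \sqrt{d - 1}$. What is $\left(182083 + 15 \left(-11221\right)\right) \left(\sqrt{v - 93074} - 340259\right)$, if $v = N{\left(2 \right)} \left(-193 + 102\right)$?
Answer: $-4684685912 + 13768 i \sqrt{93165} \approx -4.6847 \cdot 10^{9} + 4.2024 \cdot 10^{6} i$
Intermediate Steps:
$N{\left(d \right)} = \sqrt{-1 + d}$
$v = -91$ ($v = \sqrt{-1 + 2} \left(-193 + 102\right) = \sqrt{1} \left(-91\right) = 1 \left(-91\right) = -91$)
$\left(182083 + 15 \left(-11221\right)\right) \left(\sqrt{v - 93074} - 340259\right) = \left(182083 + 15 \left(-11221\right)\right) \left(\sqrt{-91 - 93074} - 340259\right) = \left(182083 - 168315\right) \left(\sqrt{-93165} - 340259\right) = 13768 \left(i \sqrt{93165} - 340259\right) = 13768 \left(-340259 + i \sqrt{93165}\right) = -4684685912 + 13768 i \sqrt{93165}$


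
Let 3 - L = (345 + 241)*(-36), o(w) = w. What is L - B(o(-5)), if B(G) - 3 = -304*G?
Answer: 19576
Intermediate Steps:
L = 21099 (L = 3 - (345 + 241)*(-36) = 3 - 586*(-36) = 3 - 1*(-21096) = 3 + 21096 = 21099)
B(G) = 3 - 304*G
L - B(o(-5)) = 21099 - (3 - 304*(-5)) = 21099 - (3 + 1520) = 21099 - 1*1523 = 21099 - 1523 = 19576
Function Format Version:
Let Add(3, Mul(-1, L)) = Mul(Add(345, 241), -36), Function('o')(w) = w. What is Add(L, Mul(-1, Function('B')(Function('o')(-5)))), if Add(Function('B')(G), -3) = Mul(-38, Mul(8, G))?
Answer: 19576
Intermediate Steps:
L = 21099 (L = Add(3, Mul(-1, Mul(Add(345, 241), -36))) = Add(3, Mul(-1, Mul(586, -36))) = Add(3, Mul(-1, -21096)) = Add(3, 21096) = 21099)
Function('B')(G) = Add(3, Mul(-304, G)) (Function('B')(G) = Add(3, Mul(-38, Mul(8, G))) = Add(3, Mul(-304, G)))
Add(L, Mul(-1, Function('B')(Function('o')(-5)))) = Add(21099, Mul(-1, Add(3, Mul(-304, -5)))) = Add(21099, Mul(-1, Add(3, 1520))) = Add(21099, Mul(-1, 1523)) = Add(21099, -1523) = 19576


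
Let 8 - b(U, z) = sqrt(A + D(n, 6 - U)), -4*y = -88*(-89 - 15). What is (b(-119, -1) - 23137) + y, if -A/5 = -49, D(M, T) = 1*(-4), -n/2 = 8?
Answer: -25417 - sqrt(241) ≈ -25433.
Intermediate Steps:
n = -16 (n = -2*8 = -16)
D(M, T) = -4
A = 245 (A = -5*(-49) = 245)
y = -2288 (y = -(-22)*(-89 - 15) = -(-22)*(-104) = -1/4*9152 = -2288)
b(U, z) = 8 - sqrt(241) (b(U, z) = 8 - sqrt(245 - 4) = 8 - sqrt(241))
(b(-119, -1) - 23137) + y = ((8 - sqrt(241)) - 23137) - 2288 = (-23129 - sqrt(241)) - 2288 = -25417 - sqrt(241)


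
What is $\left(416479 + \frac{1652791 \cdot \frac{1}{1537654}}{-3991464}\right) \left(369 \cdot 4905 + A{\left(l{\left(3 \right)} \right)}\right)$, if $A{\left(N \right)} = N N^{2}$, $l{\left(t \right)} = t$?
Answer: $\frac{2519898955543725287791}{3342859796} \approx 7.5381 \cdot 10^{11}$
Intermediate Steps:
$A{\left(N \right)} = N^{3}$
$\left(416479 + \frac{1652791 \cdot \frac{1}{1537654}}{-3991464}\right) \left(369 \cdot 4905 + A{\left(l{\left(3 \right)} \right)}\right) = \left(416479 + \frac{1652791 \cdot \frac{1}{1537654}}{-3991464}\right) \left(369 \cdot 4905 + 3^{3}\right) = \left(416479 + 1652791 \cdot \frac{1}{1537654} \left(- \frac{1}{3991464}\right)\right) \left(1809945 + 27\right) = \left(416479 + \frac{1652791}{1537654} \left(- \frac{1}{3991464}\right)\right) 1809972 = \left(416479 - \frac{97223}{361028857968}\right) 1809972 = \frac{150360937737557449}{361028857968} \cdot 1809972 = \frac{2519898955543725287791}{3342859796}$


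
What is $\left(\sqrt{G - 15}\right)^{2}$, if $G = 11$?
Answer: $-4$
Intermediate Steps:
$\left(\sqrt{G - 15}\right)^{2} = \left(\sqrt{11 - 15}\right)^{2} = \left(\sqrt{-4}\right)^{2} = \left(2 i\right)^{2} = -4$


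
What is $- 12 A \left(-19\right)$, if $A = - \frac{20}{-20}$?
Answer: $228$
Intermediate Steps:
$A = 1$ ($A = \left(-20\right) \left(- \frac{1}{20}\right) = 1$)
$- 12 A \left(-19\right) = \left(-12\right) 1 \left(-19\right) = \left(-12\right) \left(-19\right) = 228$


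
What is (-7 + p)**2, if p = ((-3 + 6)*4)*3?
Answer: 841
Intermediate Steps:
p = 36 (p = (3*4)*3 = 12*3 = 36)
(-7 + p)**2 = (-7 + 36)**2 = 29**2 = 841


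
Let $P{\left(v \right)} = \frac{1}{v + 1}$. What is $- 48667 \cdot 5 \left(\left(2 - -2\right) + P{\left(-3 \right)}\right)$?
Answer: $- \frac{1703345}{2} \approx -8.5167 \cdot 10^{5}$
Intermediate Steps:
$P{\left(v \right)} = \frac{1}{1 + v}$
$- 48667 \cdot 5 \left(\left(2 - -2\right) + P{\left(-3 \right)}\right) = - 48667 \cdot 5 \left(\left(2 - -2\right) + \frac{1}{1 - 3}\right) = - 48667 \cdot 5 \left(\left(2 + 2\right) + \frac{1}{-2}\right) = - 48667 \cdot 5 \left(4 - \frac{1}{2}\right) = - 48667 \cdot 5 \cdot \frac{7}{2} = \left(-48667\right) \frac{35}{2} = - \frac{1703345}{2}$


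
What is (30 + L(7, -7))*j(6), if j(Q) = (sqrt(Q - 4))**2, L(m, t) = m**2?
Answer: 158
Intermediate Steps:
j(Q) = -4 + Q (j(Q) = (sqrt(-4 + Q))**2 = -4 + Q)
(30 + L(7, -7))*j(6) = (30 + 7**2)*(-4 + 6) = (30 + 49)*2 = 79*2 = 158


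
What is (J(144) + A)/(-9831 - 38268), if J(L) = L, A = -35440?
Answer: 35296/48099 ≈ 0.73382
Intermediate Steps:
(J(144) + A)/(-9831 - 38268) = (144 - 35440)/(-9831 - 38268) = -35296/(-48099) = -35296*(-1/48099) = 35296/48099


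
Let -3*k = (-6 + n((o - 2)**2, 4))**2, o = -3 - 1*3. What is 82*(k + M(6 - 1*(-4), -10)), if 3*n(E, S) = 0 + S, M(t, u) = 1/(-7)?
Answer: -114718/189 ≈ -606.97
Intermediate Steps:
o = -6 (o = -3 - 3 = -6)
M(t, u) = -1/7 (M(t, u) = 1*(-1/7) = -1/7)
n(E, S) = S/3 (n(E, S) = (0 + S)/3 = S/3)
k = -196/27 (k = -(-6 + (1/3)*4)**2/3 = -(-6 + 4/3)**2/3 = -(-14/3)**2/3 = -1/3*196/9 = -196/27 ≈ -7.2593)
82*(k + M(6 - 1*(-4), -10)) = 82*(-196/27 - 1/7) = 82*(-1399/189) = -114718/189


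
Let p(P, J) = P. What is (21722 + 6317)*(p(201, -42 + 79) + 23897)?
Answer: 675683822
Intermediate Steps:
(21722 + 6317)*(p(201, -42 + 79) + 23897) = (21722 + 6317)*(201 + 23897) = 28039*24098 = 675683822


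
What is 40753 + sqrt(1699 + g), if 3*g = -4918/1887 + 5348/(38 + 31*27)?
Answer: 40753 + sqrt(3783692238985)/47175 ≈ 40794.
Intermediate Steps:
g = 826918/707625 (g = (-4918/1887 + 5348/(38 + 31*27))/3 = (-4918*1/1887 + 5348/(38 + 837))/3 = (-4918/1887 + 5348/875)/3 = (-4918/1887 + 5348*(1/875))/3 = (-4918/1887 + 764/125)/3 = (1/3)*(826918/235875) = 826918/707625 ≈ 1.1686)
40753 + sqrt(1699 + g) = 40753 + sqrt(1699 + 826918/707625) = 40753 + sqrt(1203081793/707625) = 40753 + sqrt(3783692238985)/47175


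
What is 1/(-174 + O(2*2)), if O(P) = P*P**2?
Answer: -1/110 ≈ -0.0090909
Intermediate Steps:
O(P) = P**3
1/(-174 + O(2*2)) = 1/(-174 + (2*2)**3) = 1/(-174 + 4**3) = 1/(-174 + 64) = 1/(-110) = -1/110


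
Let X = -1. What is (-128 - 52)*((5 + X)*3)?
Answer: -2160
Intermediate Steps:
(-128 - 52)*((5 + X)*3) = (-128 - 52)*((5 - 1)*3) = -720*3 = -180*12 = -2160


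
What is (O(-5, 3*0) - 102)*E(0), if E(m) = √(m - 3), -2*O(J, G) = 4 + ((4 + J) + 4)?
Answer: -211*I*√3/2 ≈ -182.73*I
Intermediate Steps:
O(J, G) = -6 - J/2 (O(J, G) = -(4 + ((4 + J) + 4))/2 = -(4 + (8 + J))/2 = -(12 + J)/2 = -6 - J/2)
E(m) = √(-3 + m)
(O(-5, 3*0) - 102)*E(0) = ((-6 - ½*(-5)) - 102)*√(-3 + 0) = ((-6 + 5/2) - 102)*√(-3) = (-7/2 - 102)*(I*√3) = -211*I*√3/2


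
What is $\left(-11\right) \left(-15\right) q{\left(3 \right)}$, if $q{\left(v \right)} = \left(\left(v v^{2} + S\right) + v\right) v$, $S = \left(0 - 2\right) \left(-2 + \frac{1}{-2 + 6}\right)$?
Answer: $\frac{33165}{2} \approx 16583.0$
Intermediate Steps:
$S = \frac{7}{2}$ ($S = - 2 \left(-2 + \frac{1}{4}\right) = \left(-2\right) \left(- \frac{7}{4}\right) = \frac{7}{2} \approx 3.5$)
$q{\left(v \right)} = v \left(\frac{7}{2} + v + v^{3}\right)$ ($q{\left(v \right)} = \left(\left(v v^{2} + \frac{7}{2}\right) + v\right) v = \left(\left(v^{3} + \frac{7}{2}\right) + v\right) v = \left(\left(\frac{7}{2} + v^{3}\right) + v\right) v = \left(\frac{7}{2} + v + v^{3}\right) v = v \left(\frac{7}{2} + v + v^{3}\right)$)
$\left(-11\right) \left(-15\right) q{\left(3 \right)} = \left(-11\right) \left(-15\right) 3 \left(\frac{7}{2} + 3 + 3^{3}\right) = 165 \cdot 3 \left(\frac{7}{2} + 3 + 27\right) = 165 \cdot 3 \cdot \frac{67}{2} = 165 \cdot \frac{201}{2} = \frac{33165}{2}$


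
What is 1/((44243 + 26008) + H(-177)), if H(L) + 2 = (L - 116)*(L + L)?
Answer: 1/173971 ≈ 5.7481e-6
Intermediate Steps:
H(L) = -2 + 2*L*(-116 + L) (H(L) = -2 + (L - 116)*(L + L) = -2 + (-116 + L)*(2*L) = -2 + 2*L*(-116 + L))
1/((44243 + 26008) + H(-177)) = 1/((44243 + 26008) + (-2 - 232*(-177) + 2*(-177)²)) = 1/(70251 + (-2 + 41064 + 2*31329)) = 1/(70251 + (-2 + 41064 + 62658)) = 1/(70251 + 103720) = 1/173971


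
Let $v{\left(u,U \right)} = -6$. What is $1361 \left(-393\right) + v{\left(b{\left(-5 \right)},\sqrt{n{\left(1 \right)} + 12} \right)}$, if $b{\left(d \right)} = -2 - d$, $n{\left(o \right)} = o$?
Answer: $-534879$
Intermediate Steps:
$1361 \left(-393\right) + v{\left(b{\left(-5 \right)},\sqrt{n{\left(1 \right)} + 12} \right)} = 1361 \left(-393\right) - 6 = -534873 - 6 = -534879$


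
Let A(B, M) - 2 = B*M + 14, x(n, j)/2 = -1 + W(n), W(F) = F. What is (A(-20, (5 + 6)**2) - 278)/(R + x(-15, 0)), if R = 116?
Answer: -447/14 ≈ -31.929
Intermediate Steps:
x(n, j) = -2 + 2*n (x(n, j) = 2*(-1 + n) = -2 + 2*n)
A(B, M) = 16 + B*M (A(B, M) = 2 + (B*M + 14) = 2 + (14 + B*M) = 16 + B*M)
(A(-20, (5 + 6)**2) - 278)/(R + x(-15, 0)) = ((16 - 20*(5 + 6)**2) - 278)/(116 + (-2 + 2*(-15))) = ((16 - 20*11**2) - 278)/(116 + (-2 - 30)) = ((16 - 20*121) - 278)/(116 - 32) = ((16 - 2420) - 278)/84 = (-2404 - 278)*(1/84) = -2682*1/84 = -447/14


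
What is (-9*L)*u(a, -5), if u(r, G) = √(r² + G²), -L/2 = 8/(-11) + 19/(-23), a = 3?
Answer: -7074*√34/253 ≈ -163.04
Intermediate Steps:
L = 786/253 (L = -2*(8/(-11) + 19/(-23)) = -2*(8*(-1/11) + 19*(-1/23)) = -2*(-8/11 - 19/23) = -2*(-393/253) = 786/253 ≈ 3.1067)
u(r, G) = √(G² + r²)
(-9*L)*u(a, -5) = (-9*786/253)*√((-5)² + 3²) = -7074*√(25 + 9)/253 = -7074*√34/253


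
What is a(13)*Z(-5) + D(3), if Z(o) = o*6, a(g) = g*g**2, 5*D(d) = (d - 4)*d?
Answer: -329553/5 ≈ -65911.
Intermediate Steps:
D(d) = d*(-4 + d)/5 (D(d) = ((d - 4)*d)/5 = ((-4 + d)*d)/5 = (d*(-4 + d))/5 = d*(-4 + d)/5)
a(g) = g**3
Z(o) = 6*o
a(13)*Z(-5) + D(3) = 13**3*(6*(-5)) + (1/5)*3*(-4 + 3) = 2197*(-30) + (1/5)*3*(-1) = -65910 - 3/5 = -329553/5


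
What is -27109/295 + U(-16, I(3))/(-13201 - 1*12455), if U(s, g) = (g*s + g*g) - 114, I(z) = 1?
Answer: -231823483/2522840 ≈ -91.890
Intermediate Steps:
U(s, g) = -114 + g**2 + g*s (U(s, g) = (g*s + g**2) - 114 = (g**2 + g*s) - 114 = -114 + g**2 + g*s)
-27109/295 + U(-16, I(3))/(-13201 - 1*12455) = -27109/295 + (-114 + 1**2 + 1*(-16))/(-13201 - 1*12455) = -27109*1/295 + (-114 + 1 - 16)/(-13201 - 12455) = -27109/295 - 129/(-25656) = -27109/295 - 129*(-1/25656) = -27109/295 + 43/8552 = -231823483/2522840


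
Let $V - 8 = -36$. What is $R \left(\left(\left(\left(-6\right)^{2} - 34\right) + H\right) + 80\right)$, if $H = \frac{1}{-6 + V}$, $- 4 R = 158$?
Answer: $- \frac{220173}{68} \approx -3237.8$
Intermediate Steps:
$V = -28$ ($V = 8 - 36 = -28$)
$R = - \frac{79}{2}$ ($R = \left(- \frac{1}{4}\right) 158 = - \frac{79}{2} \approx -39.5$)
$H = - \frac{1}{34}$ ($H = \frac{1}{-6 - 28} = \frac{1}{-34} = - \frac{1}{34} \approx -0.029412$)
$R \left(\left(\left(\left(-6\right)^{2} - 34\right) + H\right) + 80\right) = - \frac{79 \left(\left(\left(\left(-6\right)^{2} - 34\right) - \frac{1}{34}\right) + 80\right)}{2} = - \frac{79 \left(\left(\left(36 - 34\right) - \frac{1}{34}\right) + 80\right)}{2} = - \frac{79 \left(\left(2 - \frac{1}{34}\right) + 80\right)}{2} = - \frac{79 \left(\frac{67}{34} + 80\right)}{2} = \left(- \frac{79}{2}\right) \frac{2787}{34} = - \frac{220173}{68}$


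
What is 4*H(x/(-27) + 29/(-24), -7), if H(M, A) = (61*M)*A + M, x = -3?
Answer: 5609/3 ≈ 1869.7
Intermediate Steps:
H(M, A) = M + 61*A*M (H(M, A) = 61*A*M + M = M + 61*A*M)
4*H(x/(-27) + 29/(-24), -7) = 4*((-3/(-27) + 29/(-24))*(1 + 61*(-7))) = 4*((-3*(-1/27) + 29*(-1/24))*(1 - 427)) = 4*((⅑ - 29/24)*(-426)) = 4*(-79/72*(-426)) = 4*(5609/12) = 5609/3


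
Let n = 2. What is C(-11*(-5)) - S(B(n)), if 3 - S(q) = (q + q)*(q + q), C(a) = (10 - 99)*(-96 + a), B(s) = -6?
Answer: 3790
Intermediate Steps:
C(a) = 8544 - 89*a (C(a) = -89*(-96 + a) = 8544 - 89*a)
S(q) = 3 - 4*q² (S(q) = 3 - (q + q)*(q + q) = 3 - 2*q*2*q = 3 - 4*q²)
C(-11*(-5)) - S(B(n)) = (8544 - (-979)*(-5)) - (3 - 4*(-6)²) = (8544 - 89*55) - (3 - 4*36) = (8544 - 4895) - (3 - 144) = 3649 - 1*(-141) = 3649 + 141 = 3790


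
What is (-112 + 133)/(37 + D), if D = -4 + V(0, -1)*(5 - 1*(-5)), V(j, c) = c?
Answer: 21/23 ≈ 0.91304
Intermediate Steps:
D = -14 (D = -4 - (5 - 1*(-5)) = -4 - (5 + 5) = -4 - 1*10 = -4 - 10 = -14)
(-112 + 133)/(37 + D) = (-112 + 133)/(37 - 14) = 21/23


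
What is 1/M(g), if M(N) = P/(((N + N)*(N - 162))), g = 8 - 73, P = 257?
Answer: 29510/257 ≈ 114.82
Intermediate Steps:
g = -65
M(N) = 257/(2*N*(-162 + N)) (M(N) = 257/(((N + N)*(N - 162))) = 257/(((2*N)*(-162 + N))) = 257/((2*N*(-162 + N))) = 257*(1/(2*N*(-162 + N))) = 257/(2*N*(-162 + N)))
1/M(g) = 1/((257/2)/(-65*(-162 - 65))) = 1/((257/2)*(-1/65)/(-227)) = 1/((257/2)*(-1/65)*(-1/227)) = 1/(257/29510) = 29510/257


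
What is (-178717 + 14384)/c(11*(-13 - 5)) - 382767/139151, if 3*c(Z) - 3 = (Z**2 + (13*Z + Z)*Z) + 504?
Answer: -97961776246/27299895539 ≈ -3.5884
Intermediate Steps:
c(Z) = 169 + 5*Z**2 (c(Z) = 1 + ((Z**2 + (13*Z + Z)*Z) + 504)/3 = 1 + ((Z**2 + (14*Z)*Z) + 504)/3 = 1 + ((Z**2 + 14*Z**2) + 504)/3 = 1 + (15*Z**2 + 504)/3 = 1 + (504 + 15*Z**2)/3 = 1 + (168 + 5*Z**2) = 169 + 5*Z**2)
(-178717 + 14384)/c(11*(-13 - 5)) - 382767/139151 = (-178717 + 14384)/(169 + 5*(11*(-13 - 5))**2) - 382767/139151 = -164333/(169 + 5*(11*(-18))**2) - 382767*1/139151 = -164333/(169 + 5*(-198)**2) - 382767/139151 = -164333/(169 + 5*39204) - 382767/139151 = -164333/(169 + 196020) - 382767/139151 = -164333/196189 - 382767/139151 = -97961776246/27299895539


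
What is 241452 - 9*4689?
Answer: 199251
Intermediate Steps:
241452 - 9*4689 = 241452 - 42201 = 199251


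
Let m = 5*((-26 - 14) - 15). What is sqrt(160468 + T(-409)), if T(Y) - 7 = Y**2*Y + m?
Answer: I*sqrt(68257729) ≈ 8261.8*I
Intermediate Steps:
m = -275 (m = 5*(-40 - 15) = 5*(-55) = -275)
T(Y) = -268 + Y**3 (T(Y) = 7 + (Y**2*Y - 275) = 7 + (Y**3 - 275) = 7 + (-275 + Y**3) = -268 + Y**3)
sqrt(160468 + T(-409)) = sqrt(160468 + (-268 + (-409)**3)) = sqrt(160468 + (-268 - 68417929)) = sqrt(160468 - 68418197) = sqrt(-68257729) = I*sqrt(68257729)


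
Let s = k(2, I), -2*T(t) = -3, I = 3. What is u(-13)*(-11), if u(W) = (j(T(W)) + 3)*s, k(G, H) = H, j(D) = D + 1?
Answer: -363/2 ≈ -181.50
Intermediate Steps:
T(t) = 3/2 (T(t) = -½*(-3) = 3/2)
j(D) = 1 + D
s = 3
u(W) = 33/2 (u(W) = ((1 + 3/2) + 3)*3 = (5/2 + 3)*3 = (11/2)*3 = 33/2)
u(-13)*(-11) = (33/2)*(-11) = -363/2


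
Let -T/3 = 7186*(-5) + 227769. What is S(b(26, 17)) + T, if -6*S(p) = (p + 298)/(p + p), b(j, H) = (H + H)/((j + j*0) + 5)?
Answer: -29352526/51 ≈ -5.7554e+5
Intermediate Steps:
b(j, H) = 2*H/(5 + j) (b(j, H) = (2*H)/((j + 0) + 5) = (2*H)/(j + 5) = (2*H)/(5 + j) = 2*H/(5 + j))
T = -575517 (T = -3*(7186*(-5) + 227769) = -3*(-35930 + 227769) = -3*191839 = -575517)
S(p) = -(298 + p)/(12*p) (S(p) = -(p + 298)/(6*(p + p)) = -(298 + p)/(6*(2*p)) = -(298 + p)*1/(2*p)/6 = -(298 + p)/(12*p))
S(b(26, 17)) + T = (-298 - 2*17/(5 + 26))/(12*((2*17/(5 + 26)))) - 575517 = (-298 - 2*17/31)/(12*((2*17/31))) - 575517 = (-298 - 2*17/31)/(12*((2*17*(1/31)))) - 575517 = (-298 - 1*34/31)/(12*(34/31)) - 575517 = (1/12)*(31/34)*(-298 - 34/31) - 575517 = (1/12)*(31/34)*(-9272/31) - 575517 = -1159/51 - 575517 = -29352526/51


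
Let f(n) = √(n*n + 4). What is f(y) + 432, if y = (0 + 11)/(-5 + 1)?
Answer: 432 + √185/4 ≈ 435.40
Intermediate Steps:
y = -11/4 (y = 11/(-4) = 11*(-¼) = -11/4 ≈ -2.7500)
f(n) = √(4 + n²) (f(n) = √(n² + 4) = √(4 + n²))
f(y) + 432 = √(4 + (-11/4)²) + 432 = √(4 + 121/16) + 432 = √(185/16) + 432 = √185/4 + 432 = 432 + √185/4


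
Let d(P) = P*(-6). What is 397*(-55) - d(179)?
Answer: -20761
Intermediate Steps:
d(P) = -6*P
397*(-55) - d(179) = 397*(-55) - (-6)*179 = -21835 - 1*(-1074) = -21835 + 1074 = -20761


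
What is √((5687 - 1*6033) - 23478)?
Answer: 4*I*√1489 ≈ 154.35*I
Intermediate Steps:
√((5687 - 1*6033) - 23478) = √((5687 - 6033) - 23478) = √(-346 - 23478) = √(-23824) = 4*I*√1489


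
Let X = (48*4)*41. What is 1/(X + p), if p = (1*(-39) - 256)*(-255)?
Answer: 1/83097 ≈ 1.2034e-5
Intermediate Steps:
X = 7872 (X = 192*41 = 7872)
p = 75225 (p = (-39 - 256)*(-255) = -295*(-255) = 75225)
1/(X + p) = 1/(7872 + 75225) = 1/83097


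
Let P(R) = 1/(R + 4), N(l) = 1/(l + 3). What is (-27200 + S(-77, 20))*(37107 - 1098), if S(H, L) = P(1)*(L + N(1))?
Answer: -19585979271/20 ≈ -9.7930e+8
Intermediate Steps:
N(l) = 1/(3 + l)
P(R) = 1/(4 + R)
S(H, L) = 1/20 + L/5 (S(H, L) = (L + 1/(3 + 1))/(4 + 1) = (L + 1/4)/5 = (1/4 + L)/5 = 1/20 + L/5)
(-27200 + S(-77, 20))*(37107 - 1098) = (-27200 + (1/20 + (1/5)*20))*(37107 - 1098) = (-27200 + (1/20 + 4))*36009 = (-27200 + 81/20)*36009 = -543919/20*36009 = -19585979271/20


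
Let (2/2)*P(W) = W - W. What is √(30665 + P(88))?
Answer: √30665 ≈ 175.11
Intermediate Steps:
P(W) = 0 (P(W) = W - W = 0)
√(30665 + P(88)) = √(30665 + 0) = √30665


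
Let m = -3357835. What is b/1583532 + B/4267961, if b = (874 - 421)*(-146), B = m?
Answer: -933252262973/1126408803042 ≈ -0.82852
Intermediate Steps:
B = -3357835
b = -66138 (b = 453*(-146) = -66138)
b/1583532 + B/4267961 = -66138/1583532 - 3357835/4267961 = -66138*1/1583532 - 3357835*1/4267961 = -11023/263922 - 3357835/4267961 = -933252262973/1126408803042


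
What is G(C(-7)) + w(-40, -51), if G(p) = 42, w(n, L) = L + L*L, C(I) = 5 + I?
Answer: 2592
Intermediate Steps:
w(n, L) = L + L²
G(C(-7)) + w(-40, -51) = 42 - 51*(1 - 51) = 42 - 51*(-50) = 42 + 2550 = 2592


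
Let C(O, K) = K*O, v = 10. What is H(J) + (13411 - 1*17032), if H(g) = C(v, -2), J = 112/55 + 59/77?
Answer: -3641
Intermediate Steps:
J = 1079/385 (J = 112*(1/55) + 59*(1/77) = 112/55 + 59/77 = 1079/385 ≈ 2.8026)
H(g) = -20 (H(g) = -2*10 = -20)
H(J) + (13411 - 1*17032) = -20 + (13411 - 1*17032) = -20 + (13411 - 17032) = -20 - 3621 = -3641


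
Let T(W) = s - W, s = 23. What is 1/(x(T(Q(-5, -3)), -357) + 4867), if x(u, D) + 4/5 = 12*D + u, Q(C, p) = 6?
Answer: 5/2996 ≈ 0.0016689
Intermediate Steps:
T(W) = 23 - W
x(u, D) = -⅘ + u + 12*D (x(u, D) = -⅘ + (12*D + u) = -⅘ + (u + 12*D) = -⅘ + u + 12*D)
1/(x(T(Q(-5, -3)), -357) + 4867) = 1/((-⅘ + (23 - 1*6) + 12*(-357)) + 4867) = 1/((-⅘ + (23 - 6) - 4284) + 4867) = 1/((-⅘ + 17 - 4284) + 4867) = 1/(-21339/5 + 4867) = 1/(2996/5) = 5/2996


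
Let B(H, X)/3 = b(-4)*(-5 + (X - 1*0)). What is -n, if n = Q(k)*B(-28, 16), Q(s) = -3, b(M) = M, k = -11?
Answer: -396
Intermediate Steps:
B(H, X) = 60 - 12*X (B(H, X) = 3*(-4*(-5 + (X - 1*0))) = 3*(-4*(-5 + (X + 0))) = 3*(-4*(-5 + X)) = 3*(20 - 4*X) = 60 - 12*X)
n = 396 (n = -3*(60 - 12*16) = -3*(60 - 192) = -3*(-132) = 396)
-n = -1*396 = -396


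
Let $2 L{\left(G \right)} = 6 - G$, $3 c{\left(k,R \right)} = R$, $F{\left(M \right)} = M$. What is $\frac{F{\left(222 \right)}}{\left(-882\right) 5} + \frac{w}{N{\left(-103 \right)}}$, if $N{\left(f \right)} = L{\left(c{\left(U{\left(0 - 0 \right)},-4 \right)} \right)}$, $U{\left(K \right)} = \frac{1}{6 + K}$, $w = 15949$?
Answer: $\frac{35167138}{8085} \approx 4349.7$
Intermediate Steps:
$c{\left(k,R \right)} = \frac{R}{3}$
$L{\left(G \right)} = 3 - \frac{G}{2}$ ($L{\left(G \right)} = \frac{6 - G}{2} = 3 - \frac{G}{2}$)
$N{\left(f \right)} = \frac{11}{3}$ ($N{\left(f \right)} = 3 - \frac{\frac{1}{3} \left(-4\right)}{2} = 3 - - \frac{2}{3} = 3 + \frac{2}{3} = \frac{11}{3}$)
$\frac{F{\left(222 \right)}}{\left(-882\right) 5} + \frac{w}{N{\left(-103 \right)}} = \frac{222}{\left(-882\right) 5} + \frac{15949}{\frac{11}{3}} = \frac{222}{-4410} + 15949 \cdot \frac{3}{11} = 222 \left(- \frac{1}{4410}\right) + \frac{47847}{11} = - \frac{37}{735} + \frac{47847}{11} = \frac{35167138}{8085}$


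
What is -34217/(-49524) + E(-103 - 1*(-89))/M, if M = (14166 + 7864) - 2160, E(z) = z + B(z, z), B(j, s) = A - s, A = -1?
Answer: 339921133/492020940 ≈ 0.69087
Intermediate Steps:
B(j, s) = -1 - s
E(z) = -1 (E(z) = z + (-1 - z) = -1)
M = 19870 (M = 22030 - 2160 = 19870)
-34217/(-49524) + E(-103 - 1*(-89))/M = -34217/(-49524) - 1/19870 = -34217*(-1/49524) - 1*1/19870 = 34217/49524 - 1/19870 = 339921133/492020940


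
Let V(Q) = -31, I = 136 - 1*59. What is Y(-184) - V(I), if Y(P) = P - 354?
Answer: -507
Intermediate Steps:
I = 77 (I = 136 - 59 = 77)
Y(P) = -354 + P
Y(-184) - V(I) = (-354 - 184) - 1*(-31) = -538 + 31 = -507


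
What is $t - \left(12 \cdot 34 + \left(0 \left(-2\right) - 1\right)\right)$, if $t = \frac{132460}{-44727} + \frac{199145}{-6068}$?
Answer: $- \frac{120172124147}{271403436} \approx -442.78$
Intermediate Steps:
$t = - \frac{9710925695}{271403436}$ ($t = 132460 \left(- \frac{1}{44727}\right) + 199145 \left(- \frac{1}{6068}\right) = - \frac{132460}{44727} - \frac{199145}{6068} = - \frac{9710925695}{271403436} \approx -35.78$)
$t - \left(12 \cdot 34 + \left(0 \left(-2\right) - 1\right)\right) = - \frac{9710925695}{271403436} - \left(12 \cdot 34 + \left(0 \left(-2\right) - 1\right)\right) = - \frac{9710925695}{271403436} - \left(408 + \left(0 - 1\right)\right) = - \frac{9710925695}{271403436} - \left(408 - 1\right) = - \frac{9710925695}{271403436} - 407 = - \frac{120172124147}{271403436}$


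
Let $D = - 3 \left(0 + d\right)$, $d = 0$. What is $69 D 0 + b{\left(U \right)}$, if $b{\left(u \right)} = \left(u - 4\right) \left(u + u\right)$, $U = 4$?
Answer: $0$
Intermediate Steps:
$D = 0$ ($D = - 3 \left(0 + 0\right) = \left(-3\right) 0 = 0$)
$b{\left(u \right)} = 2 u \left(-4 + u\right)$ ($b{\left(u \right)} = \left(-4 + u\right) 2 u = 2 u \left(-4 + u\right)$)
$69 D 0 + b{\left(U \right)} = 69 \cdot 0 \cdot 0 + 2 \cdot 4 \left(-4 + 4\right) = 69 \cdot 0 + 2 \cdot 4 \cdot 0 = 0 + 0 = 0$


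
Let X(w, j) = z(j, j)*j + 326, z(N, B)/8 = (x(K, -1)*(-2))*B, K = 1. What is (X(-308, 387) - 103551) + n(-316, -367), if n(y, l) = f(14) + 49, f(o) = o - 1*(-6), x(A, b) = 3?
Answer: -7292068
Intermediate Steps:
f(o) = 6 + o (f(o) = o + 6 = 6 + o)
n(y, l) = 69 (n(y, l) = (6 + 14) + 49 = 20 + 49 = 69)
z(N, B) = -48*B (z(N, B) = 8*((3*(-2))*B) = 8*(-6*B) = -48*B)
X(w, j) = 326 - 48*j**2 (X(w, j) = (-48*j)*j + 326 = -48*j**2 + 326 = 326 - 48*j**2)
(X(-308, 387) - 103551) + n(-316, -367) = ((326 - 48*387**2) - 103551) + 69 = ((326 - 48*149769) - 103551) + 69 = ((326 - 7188912) - 103551) + 69 = (-7188586 - 103551) + 69 = -7292137 + 69 = -7292068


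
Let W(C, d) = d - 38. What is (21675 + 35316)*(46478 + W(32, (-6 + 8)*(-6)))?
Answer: 2645978148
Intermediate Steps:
W(C, d) = -38 + d
(21675 + 35316)*(46478 + W(32, (-6 + 8)*(-6))) = (21675 + 35316)*(46478 + (-38 + (-6 + 8)*(-6))) = 56991*(46478 + (-38 + 2*(-6))) = 56991*(46478 + (-38 - 12)) = 56991*(46478 - 50) = 56991*46428 = 2645978148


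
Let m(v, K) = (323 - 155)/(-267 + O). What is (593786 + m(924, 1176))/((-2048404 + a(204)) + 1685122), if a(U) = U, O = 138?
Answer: -4255457/2602059 ≈ -1.6354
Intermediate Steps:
m(v, K) = -56/43 (m(v, K) = (323 - 155)/(-267 + 138) = 168/(-129) = 168*(-1/129) = -56/43)
(593786 + m(924, 1176))/((-2048404 + a(204)) + 1685122) = (593786 - 56/43)/((-2048404 + 204) + 1685122) = 25532742/(43*(-2048200 + 1685122)) = (25532742/43)/(-363078) = (25532742/43)*(-1/363078) = -4255457/2602059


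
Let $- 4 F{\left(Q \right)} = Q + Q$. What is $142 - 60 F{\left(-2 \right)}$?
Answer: $82$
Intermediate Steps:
$F{\left(Q \right)} = - \frac{Q}{2}$ ($F{\left(Q \right)} = - \frac{Q + Q}{4} = - \frac{2 Q}{4} = - \frac{Q}{2}$)
$142 - 60 F{\left(-2 \right)} = 142 - 60 \left(\left(- \frac{1}{2}\right) \left(-2\right)\right) = 142 - 60 = 82$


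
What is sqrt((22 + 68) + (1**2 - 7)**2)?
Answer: 3*sqrt(14) ≈ 11.225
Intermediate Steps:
sqrt((22 + 68) + (1**2 - 7)**2) = sqrt(90 + (1 - 7)**2) = sqrt(90 + (-6)**2) = sqrt(90 + 36) = sqrt(126) = 3*sqrt(14)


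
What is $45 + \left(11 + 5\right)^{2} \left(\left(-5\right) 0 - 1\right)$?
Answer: $-211$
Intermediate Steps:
$45 + \left(11 + 5\right)^{2} \left(\left(-5\right) 0 - 1\right) = 45 + 16^{2} \left(0 - 1\right) = 45 + 256 \left(-1\right) = 45 - 256 = -211$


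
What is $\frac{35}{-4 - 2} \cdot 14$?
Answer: $- \frac{245}{3} \approx -81.667$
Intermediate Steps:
$\frac{35}{-4 - 2} \cdot 14 = \frac{35}{-6} \cdot 14 = 35 \left(- \frac{1}{6}\right) 14 = \left(- \frac{35}{6}\right) 14 = - \frac{245}{3}$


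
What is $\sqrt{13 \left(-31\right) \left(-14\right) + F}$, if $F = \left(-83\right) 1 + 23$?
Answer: $\sqrt{5582} \approx 74.713$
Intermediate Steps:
$F = -60$ ($F = -83 + 23 = -60$)
$\sqrt{13 \left(-31\right) \left(-14\right) + F} = \sqrt{13 \left(-31\right) \left(-14\right) - 60} = \sqrt{\left(-403\right) \left(-14\right) - 60} = \sqrt{5642 - 60} = \sqrt{5582}$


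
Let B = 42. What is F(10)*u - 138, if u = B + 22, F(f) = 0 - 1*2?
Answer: -266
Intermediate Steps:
F(f) = -2 (F(f) = 0 - 2 = -2)
u = 64 (u = 42 + 22 = 64)
F(10)*u - 138 = -2*64 - 138 = -128 - 138 = -266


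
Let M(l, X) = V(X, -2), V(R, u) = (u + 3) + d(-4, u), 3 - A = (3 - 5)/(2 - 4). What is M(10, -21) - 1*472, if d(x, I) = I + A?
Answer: -471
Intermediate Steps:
A = 2 (A = 3 - (3 - 5)/(2 - 4) = 3 - (-2)/(-2) = 3 - (-2)*(-1)/2 = 3 - 1*1 = 3 - 1 = 2)
d(x, I) = 2 + I (d(x, I) = I + 2 = 2 + I)
V(R, u) = 5 + 2*u (V(R, u) = (u + 3) + (2 + u) = (3 + u) + (2 + u) = 5 + 2*u)
M(l, X) = 1 (M(l, X) = 5 + 2*(-2) = 5 - 4 = 1)
M(10, -21) - 1*472 = 1 - 1*472 = 1 - 472 = -471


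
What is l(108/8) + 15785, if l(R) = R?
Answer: 31597/2 ≈ 15799.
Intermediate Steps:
l(108/8) + 15785 = 108/8 + 15785 = 108*(⅛) + 15785 = 27/2 + 15785 = 31597/2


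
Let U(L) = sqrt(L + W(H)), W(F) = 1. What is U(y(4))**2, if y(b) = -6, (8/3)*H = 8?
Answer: -5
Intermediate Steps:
H = 3 (H = (3/8)*8 = 3)
U(L) = sqrt(1 + L) (U(L) = sqrt(L + 1) = sqrt(1 + L))
U(y(4))**2 = (sqrt(1 - 6))**2 = (sqrt(-5))**2 = (I*sqrt(5))**2 = -5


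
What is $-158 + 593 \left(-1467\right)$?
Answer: $-870089$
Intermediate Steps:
$-158 + 593 \left(-1467\right) = -158 - 869931 = -870089$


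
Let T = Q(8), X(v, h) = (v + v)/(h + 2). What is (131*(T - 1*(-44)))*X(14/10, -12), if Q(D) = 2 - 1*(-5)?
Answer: -46767/25 ≈ -1870.7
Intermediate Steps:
X(v, h) = 2*v/(2 + h) (X(v, h) = (2*v)/(2 + h) = 2*v/(2 + h))
Q(D) = 7 (Q(D) = 2 + 5 = 7)
T = 7
(131*(T - 1*(-44)))*X(14/10, -12) = (131*(7 - 1*(-44)))*(2*(14/10)/(2 - 12)) = (131*(7 + 44))*(2*(14*(1/10))/(-10)) = (131*51)*(2*(7/5)*(-1/10)) = 6681*(-7/25) = -46767/25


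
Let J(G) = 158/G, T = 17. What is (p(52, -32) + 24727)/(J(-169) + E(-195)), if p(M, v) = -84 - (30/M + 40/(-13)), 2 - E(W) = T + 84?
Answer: -8330179/33778 ≈ -246.62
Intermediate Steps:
E(W) = -99 (E(W) = 2 - (17 + 84) = 2 - 1*101 = 2 - 101 = -99)
p(M, v) = -1052/13 - 30/M (p(M, v) = -84 - (30/M + 40*(-1/13)) = -84 - (30/M - 40/13) = -84 - (-40/13 + 30/M) = -84 + (40/13 - 30/M) = -1052/13 - 30/M)
(p(52, -32) + 24727)/(J(-169) + E(-195)) = ((-1052/13 - 30/52) + 24727)/(158/(-169) - 99) = ((-1052/13 - 30*1/52) + 24727)/(158*(-1/169) - 99) = ((-1052/13 - 15/26) + 24727)/(-158/169 - 99) = (-163/2 + 24727)/(-16889/169) = (49291/2)*(-169/16889) = -8330179/33778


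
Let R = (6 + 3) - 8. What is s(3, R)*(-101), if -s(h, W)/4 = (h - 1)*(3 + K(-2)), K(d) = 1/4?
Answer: 2626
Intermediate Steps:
K(d) = ¼ (K(d) = 1*(¼) = ¼)
R = 1 (R = 9 - 8 = 1)
s(h, W) = 13 - 13*h (s(h, W) = -4*(h - 1)*(3 + ¼) = -4*(-1 + h)*13/4 = -4*(-13/4 + 13*h/4) = 13 - 13*h)
s(3, R)*(-101) = (13 - 13*3)*(-101) = (13 - 39)*(-101) = -26*(-101) = 2626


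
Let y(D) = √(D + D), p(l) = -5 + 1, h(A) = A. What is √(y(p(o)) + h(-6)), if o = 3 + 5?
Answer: √(-6 + 2*I*√2) ≈ 0.56269 + 2.5133*I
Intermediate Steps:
o = 8
p(l) = -4
y(D) = √2*√D (y(D) = √(2*D) = √2*√D)
√(y(p(o)) + h(-6)) = √(√2*√(-4) - 6) = √(√2*(2*I) - 6) = √(2*I*√2 - 6) = √(-6 + 2*I*√2)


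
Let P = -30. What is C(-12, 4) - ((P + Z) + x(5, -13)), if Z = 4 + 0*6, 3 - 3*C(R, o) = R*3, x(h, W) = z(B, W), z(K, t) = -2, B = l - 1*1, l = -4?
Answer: 41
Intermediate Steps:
B = -5 (B = -4 - 1*1 = -4 - 1 = -5)
x(h, W) = -2
C(R, o) = 1 - R (C(R, o) = 1 - R*3/3 = 1 - R)
Z = 4 (Z = 4 + 0 = 4)
C(-12, 4) - ((P + Z) + x(5, -13)) = (1 - 1*(-12)) - ((-30 + 4) - 2) = (1 + 12) - (-26 - 2) = 13 - 1*(-28) = 13 + 28 = 41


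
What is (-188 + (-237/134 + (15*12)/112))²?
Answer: 124602646081/3519376 ≈ 35405.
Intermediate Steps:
(-188 + (-237/134 + (15*12)/112))² = (-188 + (-237*1/134 + 180*(1/112)))² = (-188 + (-237/134 + 45/28))² = (-188 - 303/1876)² = (-352991/1876)² = 124602646081/3519376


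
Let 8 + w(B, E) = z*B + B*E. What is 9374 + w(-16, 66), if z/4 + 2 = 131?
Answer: 54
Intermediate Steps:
z = 516 (z = -8 + 4*131 = -8 + 524 = 516)
w(B, E) = -8 + 516*B + B*E (w(B, E) = -8 + (516*B + B*E) = -8 + 516*B + B*E)
9374 + w(-16, 66) = 9374 + (-8 + 516*(-16) - 16*66) = 9374 + (-8 - 8256 - 1056) = 9374 - 9320 = 54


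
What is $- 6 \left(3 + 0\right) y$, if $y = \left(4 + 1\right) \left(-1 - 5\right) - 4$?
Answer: $612$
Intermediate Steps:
$y = -34$ ($y = 5 \left(-6\right) - 4 = -30 - 4 = -34$)
$- 6 \left(3 + 0\right) y = - 6 \left(3 + 0\right) \left(-34\right) = \left(-6\right) 3 \left(-34\right) = \left(-18\right) \left(-34\right) = 612$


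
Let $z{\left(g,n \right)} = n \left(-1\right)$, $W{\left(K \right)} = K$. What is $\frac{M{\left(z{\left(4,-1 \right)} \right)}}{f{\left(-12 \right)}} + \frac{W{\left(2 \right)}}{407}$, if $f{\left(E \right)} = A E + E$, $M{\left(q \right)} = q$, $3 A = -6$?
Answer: $\frac{431}{4884} \approx 0.088247$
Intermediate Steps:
$A = -2$ ($A = \frac{1}{3} \left(-6\right) = -2$)
$z{\left(g,n \right)} = - n$
$f{\left(E \right)} = - E$ ($f{\left(E \right)} = - 2 E + E = - E$)
$\frac{M{\left(z{\left(4,-1 \right)} \right)}}{f{\left(-12 \right)}} + \frac{W{\left(2 \right)}}{407} = \frac{\left(-1\right) \left(-1\right)}{\left(-1\right) \left(-12\right)} + \frac{2}{407} = 1 \cdot \frac{1}{12} + 2 \cdot \frac{1}{407} = 1 \cdot \frac{1}{12} + \frac{2}{407} = \frac{1}{12} + \frac{2}{407} = \frac{431}{4884}$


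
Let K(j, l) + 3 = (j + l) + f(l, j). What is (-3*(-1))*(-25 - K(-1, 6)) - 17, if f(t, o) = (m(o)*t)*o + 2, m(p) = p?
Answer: -122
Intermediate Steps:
f(t, o) = 2 + t*o**2 (f(t, o) = (o*t)*o + 2 = t*o**2 + 2 = 2 + t*o**2)
K(j, l) = -1 + j + l + l*j**2 (K(j, l) = -3 + ((j + l) + (2 + l*j**2)) = -3 + (2 + j + l + l*j**2) = -1 + j + l + l*j**2)
(-3*(-1))*(-25 - K(-1, 6)) - 17 = (-3*(-1))*(-25 - (-1 - 1 + 6 + 6*(-1)**2)) - 17 = 3*(-25 - (-1 - 1 + 6 + 6*1)) - 17 = 3*(-25 - (-1 - 1 + 6 + 6)) - 17 = 3*(-25 - 1*10) - 17 = 3*(-25 - 10) - 17 = 3*(-35) - 17 = -105 - 17 = -122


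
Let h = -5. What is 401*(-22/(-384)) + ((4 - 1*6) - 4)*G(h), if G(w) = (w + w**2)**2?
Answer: -456389/192 ≈ -2377.0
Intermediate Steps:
401*(-22/(-384)) + ((4 - 1*6) - 4)*G(h) = 401*(-22/(-384)) + ((4 - 1*6) - 4)*((-5)**2*(1 - 5)**2) = 401*(-22*(-1/384)) + ((4 - 6) - 4)*(25*(-4)**2) = 401*(11/192) + (-2 - 4)*(25*16) = 4411/192 - 6*400 = 4411/192 - 2400 = -456389/192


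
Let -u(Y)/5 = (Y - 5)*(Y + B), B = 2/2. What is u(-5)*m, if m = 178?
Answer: -35600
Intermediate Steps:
B = 1 (B = 2*(½) = 1)
u(Y) = -5*(1 + Y)*(-5 + Y) (u(Y) = -5*(Y - 5)*(Y + 1) = -5*(-5 + Y)*(1 + Y) = -5*(1 + Y)*(-5 + Y))
u(-5)*m = (25 - 5*(-5)² + 20*(-5))*178 = (25 - 5*25 - 100)*178 = (25 - 125 - 100)*178 = -200*178 = -35600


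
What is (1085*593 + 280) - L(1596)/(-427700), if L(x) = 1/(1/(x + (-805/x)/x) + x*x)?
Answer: 31328211049974450301858241/48670096475720966400 ≈ 6.4369e+5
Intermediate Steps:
L(x) = 1/(x² + 1/(x - 805/x²)) (L(x) = 1/(1/(x - 805/x²) + x²) = 1/(x² + 1/(x - 805/x²)))
(1085*593 + 280) - L(1596)/(-427700) = (1085*593 + 280) - (-805 + 1596³)/(1596²*(-804 + 1596³))/(-427700) = (643405 + 280) - (-805 + 4065356736)/(2547216*(-804 + 4065356736))*(-1)/427700 = 643685 - (1/2547216)*4065355931/4065355932*(-1)/427700 = 643685 - (1/2547216)*(1/4065355932)*4065355931*(-1)/427700 = 643685 - 580765133*(-1)/(1479334239383616*427700) = 643685 - 1*(-44674241/48670096475720966400) = 643685 + 44674241/48670096475720966400 = 31328211049974450301858241/48670096475720966400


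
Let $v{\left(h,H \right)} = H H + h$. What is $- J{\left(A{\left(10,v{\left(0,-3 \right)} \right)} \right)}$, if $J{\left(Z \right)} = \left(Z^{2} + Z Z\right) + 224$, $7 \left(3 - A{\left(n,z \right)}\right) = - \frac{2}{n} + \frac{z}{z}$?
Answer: $- \frac{294802}{1225} \approx -240.65$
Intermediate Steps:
$v{\left(h,H \right)} = h + H^{2}$ ($v{\left(h,H \right)} = H^{2} + h = h + H^{2}$)
$A{\left(n,z \right)} = \frac{20}{7} + \frac{2}{7 n}$ ($A{\left(n,z \right)} = 3 - \frac{- \frac{2}{n} + \frac{z}{z}}{7} = 3 - \frac{- \frac{2}{n} + 1}{7} = 3 - \frac{1 - \frac{2}{n}}{7} = 3 - \left(\frac{1}{7} - \frac{2}{7 n}\right) = \frac{20}{7} + \frac{2}{7 n}$)
$J{\left(Z \right)} = 224 + 2 Z^{2}$ ($J{\left(Z \right)} = \left(Z^{2} + Z^{2}\right) + 224 = 2 Z^{2} + 224 = 224 + 2 Z^{2}$)
$- J{\left(A{\left(10,v{\left(0,-3 \right)} \right)} \right)} = - (224 + 2 \left(\frac{2 \left(1 + 10 \cdot 10\right)}{7 \cdot 10}\right)^{2}) = - (224 + 2 \left(\frac{2}{7} \cdot \frac{1}{10} \left(1 + 100\right)\right)^{2}) = - (224 + 2 \left(\frac{2}{7} \cdot \frac{1}{10} \cdot 101\right)^{2}) = - (224 + 2 \left(\frac{101}{35}\right)^{2}) = - (224 + 2 \cdot \frac{10201}{1225}) = - (224 + \frac{20402}{1225}) = \left(-1\right) \frac{294802}{1225} = - \frac{294802}{1225}$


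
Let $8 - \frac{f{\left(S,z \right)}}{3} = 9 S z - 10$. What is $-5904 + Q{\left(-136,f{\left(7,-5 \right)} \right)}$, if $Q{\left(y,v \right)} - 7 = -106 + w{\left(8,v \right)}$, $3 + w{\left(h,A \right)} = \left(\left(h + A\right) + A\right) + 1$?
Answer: $-3999$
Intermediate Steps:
$w{\left(h,A \right)} = -2 + h + 2 A$ ($w{\left(h,A \right)} = -3 + \left(\left(\left(h + A\right) + A\right) + 1\right) = -3 + \left(\left(\left(A + h\right) + A\right) + 1\right) = -3 + \left(\left(h + 2 A\right) + 1\right) = -3 + \left(1 + h + 2 A\right) = -2 + h + 2 A$)
$f{\left(S,z \right)} = 54 - 27 S z$ ($f{\left(S,z \right)} = 24 - 3 \left(9 S z - 10\right) = 24 - 3 \left(-10 + 9 S z\right) = 24 - \left(-30 + 27 S z\right) = 54 - 27 S z$)
$Q{\left(y,v \right)} = -93 + 2 v$ ($Q{\left(y,v \right)} = 7 + \left(-106 + \left(-2 + 8 + 2 v\right)\right) = 7 + \left(-106 + \left(6 + 2 v\right)\right) = 7 + \left(-100 + 2 v\right) = -93 + 2 v$)
$-5904 + Q{\left(-136,f{\left(7,-5 \right)} \right)} = -5904 - \left(93 - 2 \left(54 - 189 \left(-5\right)\right)\right) = -5904 - \left(93 - 2 \left(54 + 945\right)\right) = -5904 + \left(-93 + 2 \cdot 999\right) = -5904 + \left(-93 + 1998\right) = -5904 + 1905 = -3999$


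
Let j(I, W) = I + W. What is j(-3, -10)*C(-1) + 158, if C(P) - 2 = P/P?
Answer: 119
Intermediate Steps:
C(P) = 3 (C(P) = 2 + P/P = 2 + 1 = 3)
j(-3, -10)*C(-1) + 158 = (-3 - 10)*3 + 158 = -13*3 + 158 = -39 + 158 = 119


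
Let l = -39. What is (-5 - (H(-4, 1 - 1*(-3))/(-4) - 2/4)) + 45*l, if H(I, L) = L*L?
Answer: -3511/2 ≈ -1755.5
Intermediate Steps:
H(I, L) = L²
(-5 - (H(-4, 1 - 1*(-3))/(-4) - 2/4)) + 45*l = (-5 - ((1 - 1*(-3))²/(-4) - 2/4)) + 45*(-39) = (-5 - ((1 + 3)²*(-¼) - 2*¼)) - 1755 = (-5 - (4²*(-¼) - ½)) - 1755 = (-5 - (16*(-¼) - ½)) - 1755 = (-5 - (-4 - ½)) - 1755 = (-5 - 1*(-9/2)) - 1755 = (-5 + 9/2) - 1755 = -½ - 1755 = -3511/2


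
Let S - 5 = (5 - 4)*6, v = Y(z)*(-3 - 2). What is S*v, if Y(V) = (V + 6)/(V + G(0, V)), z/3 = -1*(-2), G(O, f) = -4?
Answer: -330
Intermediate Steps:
z = 6 (z = 3*(-1*(-2)) = 3*2 = 6)
Y(V) = (6 + V)/(-4 + V) (Y(V) = (V + 6)/(V - 4) = (6 + V)/(-4 + V))
v = -30 (v = ((6 + 6)/(-4 + 6))*(-3 - 2) = (12/2)*(-5) = ((½)*12)*(-5) = 6*(-5) = -30)
S = 11 (S = 5 + (5 - 4)*6 = 5 + 1*6 = 5 + 6 = 11)
S*v = 11*(-30) = -330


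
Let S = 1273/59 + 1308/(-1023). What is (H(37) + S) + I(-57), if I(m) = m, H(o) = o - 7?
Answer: -134844/20119 ≈ -6.7023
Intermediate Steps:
H(o) = -7 + o
S = 408369/20119 (S = 1273*(1/59) + 1308*(-1/1023) = 1273/59 - 436/341 = 408369/20119 ≈ 20.298)
(H(37) + S) + I(-57) = ((-7 + 37) + 408369/20119) - 57 = (30 + 408369/20119) - 57 = 1011939/20119 - 57 = -134844/20119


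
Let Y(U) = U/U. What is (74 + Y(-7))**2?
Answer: 5625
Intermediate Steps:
Y(U) = 1
(74 + Y(-7))**2 = (74 + 1)**2 = 75**2 = 5625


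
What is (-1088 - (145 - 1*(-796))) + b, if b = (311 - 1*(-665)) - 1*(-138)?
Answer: -915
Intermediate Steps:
b = 1114 (b = (311 + 665) + 138 = 976 + 138 = 1114)
(-1088 - (145 - 1*(-796))) + b = (-1088 - (145 - 1*(-796))) + 1114 = (-1088 - (145 + 796)) + 1114 = (-1088 - 1*941) + 1114 = (-1088 - 941) + 1114 = -2029 + 1114 = -915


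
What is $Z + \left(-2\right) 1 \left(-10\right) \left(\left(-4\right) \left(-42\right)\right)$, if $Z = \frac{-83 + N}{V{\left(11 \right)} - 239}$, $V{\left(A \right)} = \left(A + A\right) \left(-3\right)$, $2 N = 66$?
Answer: $\frac{204970}{61} \approx 3360.2$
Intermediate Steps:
$N = 33$ ($N = \frac{1}{2} \cdot 66 = 33$)
$V{\left(A \right)} = - 6 A$ ($V{\left(A \right)} = 2 A \left(-3\right) = - 6 A$)
$Z = \frac{10}{61}$ ($Z = \frac{-83 + 33}{\left(-6\right) 11 - 239} = - \frac{50}{-66 - 239} = - \frac{50}{-305} = \left(-50\right) \left(- \frac{1}{305}\right) = \frac{10}{61} \approx 0.16393$)
$Z + \left(-2\right) 1 \left(-10\right) \left(\left(-4\right) \left(-42\right)\right) = \frac{10}{61} + \left(-2\right) 1 \left(-10\right) \left(\left(-4\right) \left(-42\right)\right) = \frac{10}{61} + \left(-2\right) \left(-10\right) 168 = \frac{10}{61} + 20 \cdot 168 = \frac{10}{61} + 3360 = \frac{204970}{61}$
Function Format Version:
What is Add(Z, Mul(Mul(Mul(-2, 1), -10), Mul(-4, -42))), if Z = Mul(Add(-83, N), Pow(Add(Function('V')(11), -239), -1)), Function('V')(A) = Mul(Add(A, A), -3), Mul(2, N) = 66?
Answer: Rational(204970, 61) ≈ 3360.2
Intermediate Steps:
N = 33 (N = Mul(Rational(1, 2), 66) = 33)
Function('V')(A) = Mul(-6, A) (Function('V')(A) = Mul(Mul(2, A), -3) = Mul(-6, A))
Z = Rational(10, 61) (Z = Mul(Add(-83, 33), Pow(Add(Mul(-6, 11), -239), -1)) = Mul(-50, Pow(Add(-66, -239), -1)) = Mul(-50, Pow(-305, -1)) = Mul(-50, Rational(-1, 305)) = Rational(10, 61) ≈ 0.16393)
Add(Z, Mul(Mul(Mul(-2, 1), -10), Mul(-4, -42))) = Add(Rational(10, 61), Mul(Mul(Mul(-2, 1), -10), Mul(-4, -42))) = Add(Rational(10, 61), Mul(Mul(-2, -10), 168)) = Add(Rational(10, 61), Mul(20, 168)) = Add(Rational(10, 61), 3360) = Rational(204970, 61)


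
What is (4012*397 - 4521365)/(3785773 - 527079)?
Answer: -2928601/3258694 ≈ -0.89870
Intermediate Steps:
(4012*397 - 4521365)/(3785773 - 527079) = (1592764 - 4521365)/3258694 = -2928601*1/3258694 = -2928601/3258694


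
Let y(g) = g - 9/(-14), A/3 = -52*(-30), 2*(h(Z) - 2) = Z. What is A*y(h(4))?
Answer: 152100/7 ≈ 21729.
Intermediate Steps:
h(Z) = 2 + Z/2
A = 4680 (A = 3*(-52*(-30)) = 3*1560 = 4680)
y(g) = 9/14 + g (y(g) = g - 9*(-1/14) = g + 9/14 = 9/14 + g)
A*y(h(4)) = 4680*(9/14 + (2 + (½)*4)) = 4680*(9/14 + (2 + 2)) = 4680*(9/14 + 4) = 4680*(65/14) = 152100/7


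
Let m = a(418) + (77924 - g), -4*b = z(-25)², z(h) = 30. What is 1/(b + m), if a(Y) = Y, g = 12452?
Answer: 1/65665 ≈ 1.5229e-5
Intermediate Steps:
b = -225 (b = -¼*30² = -¼*900 = -225)
m = 65890 (m = 418 + (77924 - 1*12452) = 418 + (77924 - 12452) = 418 + 65472 = 65890)
1/(b + m) = 1/(-225 + 65890) = 1/65665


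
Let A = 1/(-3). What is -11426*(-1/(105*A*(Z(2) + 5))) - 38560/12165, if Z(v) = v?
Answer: -29688898/596085 ≈ -49.806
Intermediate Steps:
A = -⅓ ≈ -0.33333
-11426*(-1/(105*A*(Z(2) + 5))) - 38560/12165 = -11426*1/(35*(2 + 5)) - 38560/12165 = -11426/((-⅓*7*7)*(-15)) - 38560*1/12165 = -11426/(-7/3*7*(-15)) - 7712/2433 = -11426/((-49/3*(-15))) - 7712/2433 = -11426/245 - 7712/2433 = -29688898/596085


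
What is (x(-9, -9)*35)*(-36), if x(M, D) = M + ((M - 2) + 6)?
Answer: 17640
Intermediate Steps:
x(M, D) = 4 + 2*M (x(M, D) = M + ((-2 + M) + 6) = M + (4 + M) = 4 + 2*M)
(x(-9, -9)*35)*(-36) = ((4 + 2*(-9))*35)*(-36) = ((4 - 18)*35)*(-36) = -14*35*(-36) = -490*(-36) = 17640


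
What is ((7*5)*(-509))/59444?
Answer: -2545/8492 ≈ -0.29969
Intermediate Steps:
((7*5)*(-509))/59444 = (35*(-509))*(1/59444) = -17815*1/59444 = -2545/8492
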